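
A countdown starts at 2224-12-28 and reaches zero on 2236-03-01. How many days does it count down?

Dec 28, 2224 → Dec 28, 2225: 365 days.
Dec 28, 2225 → Dec 28, 2226: 365 days.
Dec 28, 2226 → Dec 28, 2227: 365 days.
Dec 28, 2227 → Dec 28, 2228: 366 days (Feb 29, 2228 is in that span).
Dec 28, 2228 → Dec 28, 2229: 365 days.
Dec 28, 2229 → Dec 28, 2230: 365 days.
Dec 28, 2230 → Dec 28, 2231: 365 days.
Dec 28, 2231 → Dec 28, 2232: 366 days (Feb 29, 2232 is in that span).
Dec 28, 2232 → Dec 28, 2233: 365 days.
Dec 28, 2233 → Dec 28, 2234: 365 days.
Dec 28, 2234 → Dec 28, 2235: 365 days.
Dec 28, 2235 → Jan 28, 2236: 31 days (December has 31).
Jan 28, 2236 → Feb 28, 2236: 31 days (January has 31).
Feb 28, 2236 → Mar 1, 2236: 2 days.
Total: 4081 days.

4081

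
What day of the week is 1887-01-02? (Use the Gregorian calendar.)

Doomsday rule: the anchor day for the 1800s is Friday. For year 87: 87÷12 = 7 r 3, and 3÷4 = 0, so 7+3+0 = 10.
Friday + 10 ≡ Monday — that's 1887's doomsday.
In January the doomsday date is Jan 3 (1887 is not a leap year).
Jan 2 is 1 day before Jan 3; 1 mod 7 = 1, so Monday − 1 = Sunday.

Sunday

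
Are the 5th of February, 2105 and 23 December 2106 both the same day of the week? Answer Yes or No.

Yes

From Feb 5, 2105 to Dec 23, 2106 is 686 days.
686 mod 7 = 0, so they are the same weekday.
(Feb 5, 2105 is a Thursday; Dec 23, 2106 is a Thursday.)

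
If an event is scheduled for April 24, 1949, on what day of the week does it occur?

January 1, 1949 is a Saturday.
Jan 1, 1949 → Feb 1, 1949: 31 days (January has 31).
Feb 1, 1949 → Mar 1, 1949: 28 days (February has 28).
Mar 1, 1949 → Apr 1, 1949: 31 days (March has 31).
Apr 1, 1949 → Apr 24, 1949: 23 days.
Total: 113 days.
113 mod 7 = 1, so Saturday + 1 = Sunday.

Sunday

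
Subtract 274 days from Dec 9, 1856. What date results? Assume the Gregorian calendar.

−9 → Nov 30, 1856 (end of Nov, 30 days; 265 left).
−30 → Oct 31, 1856 (end of Oct, 31 days; 235 left).
−31 → Sep 30, 1856 (end of Sep, 30 days; 204 left).
−30 → Aug 31, 1856 (end of Aug, 31 days; 174 left).
−31 → Jul 31, 1856 (end of Jul, 31 days; 143 left).
−31 → Jun 30, 1856 (end of Jun, 30 days; 112 left).
−30 → May 31, 1856 (end of May, 31 days; 82 left).
−31 → Apr 30, 1856 (end of Apr, 30 days; 51 left).
−30 → Mar 31, 1856 (end of Mar, 31 days; 21 left).
−21 → Mar 10, 1856.

March 10, 1856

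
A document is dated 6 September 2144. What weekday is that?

Doomsday rule: the anchor day for the 2100s is Sunday. For year 44: 44÷12 = 3 r 8, and 8÷4 = 2, so 3+8+2 = 13.
Sunday + 13 ≡ Saturday — that's 2144's doomsday.
In September the doomsday date is Sep 5.
Sep 6 is 1 day after Sep 5; 1 mod 7 = 1, so Saturday + 1 = Sunday.

Sunday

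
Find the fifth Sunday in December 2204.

December 30, 2204

December 1, 2204 is a Saturday.
The first Sunday is therefore December 2 (1 days later).
The fifth Sunday is 2 + 4×7 = December 30.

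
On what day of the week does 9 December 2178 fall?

Wednesday

January 1, 2178 is a Thursday.
Jan 1, 2178 → Feb 1, 2178: 31 days (January has 31).
Feb 1, 2178 → Mar 1, 2178: 28 days (February has 28).
Mar 1, 2178 → Apr 1, 2178: 31 days (March has 31).
Apr 1, 2178 → May 1, 2178: 30 days (April has 30).
May 1, 2178 → Jun 1, 2178: 31 days (May has 31).
Jun 1, 2178 → Jul 1, 2178: 30 days (June has 30).
Jul 1, 2178 → Aug 1, 2178: 31 days (July has 31).
Aug 1, 2178 → Sep 1, 2178: 31 days (August has 31).
Sep 1, 2178 → Oct 1, 2178: 30 days (September has 30).
Oct 1, 2178 → Nov 1, 2178: 31 days (October has 31).
Nov 1, 2178 → Dec 1, 2178: 30 days (November has 30).
Dec 1, 2178 → Dec 9, 2178: 8 days.
Total: 342 days.
342 mod 7 = 6, so Thursday + 6 = Wednesday.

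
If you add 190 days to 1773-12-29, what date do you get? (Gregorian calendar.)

Dec has 31 days: +3 → Jan 1, 1774 (187 left).
Jan has 31 days: +31 → Feb 1, 1774 (156 left).
Feb has 28 days: +28 → Mar 1, 1774 (128 left).
Mar has 31 days: +31 → Apr 1, 1774 (97 left).
Apr has 30 days: +30 → May 1, 1774 (67 left).
May has 31 days: +31 → Jun 1, 1774 (36 left).
Jun has 30 days: +30 → Jul 1, 1774 (6 left).
+6 → Jul 7, 1774.

July 7, 1774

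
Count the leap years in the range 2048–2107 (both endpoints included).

Multiples of 4 in [2048,2107]: 15.
Of those, multiples of 100: 1 (not leap unless ÷400).
Multiples of 400: 0.
Leap years = 15 − 1 + 0 = 14.

14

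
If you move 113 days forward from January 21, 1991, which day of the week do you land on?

First find the weekday of Jan 21, 1991. Doomsday rule: the anchor day for the 1900s is Wednesday. For year 91: 91÷12 = 7 r 7, and 7÷4 = 1, so 7+7+1 = 15.
Wednesday + 15 ≡ Thursday — that's 1991's doomsday.
In January the doomsday date is Jan 3 (1991 is not a leap year).
Jan 21 is 18 days after Jan 3; 18 mod 7 = 4, so Thursday + 4 = Monday.
113 mod 7 = 1, so 113 days after a Monday is Monday + 1 = Tuesday.

Tuesday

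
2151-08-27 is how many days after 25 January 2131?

7519

Jan 25, 2131 → Jan 25, 2132: 365 days.
Jan 25, 2132 → Jan 25, 2133: 366 days (Feb 29, 2132 is in that span).
Jan 25, 2133 → Jan 25, 2134: 365 days.
Jan 25, 2134 → Jan 25, 2135: 365 days.
Jan 25, 2135 → Jan 25, 2136: 365 days.
Jan 25, 2136 → Jan 25, 2137: 366 days (Feb 29, 2136 is in that span).
Jan 25, 2137 → Jan 25, 2138: 365 days.
Jan 25, 2138 → Jan 25, 2139: 365 days.
Jan 25, 2139 → Jan 25, 2140: 365 days.
Jan 25, 2140 → Jan 25, 2141: 366 days (Feb 29, 2140 is in that span).
Jan 25, 2141 → Jan 25, 2142: 365 days.
Jan 25, 2142 → Jan 25, 2143: 365 days.
Jan 25, 2143 → Jan 25, 2144: 365 days.
Jan 25, 2144 → Jan 25, 2145: 366 days (Feb 29, 2144 is in that span).
Jan 25, 2145 → Jan 25, 2146: 365 days.
Jan 25, 2146 → Jan 25, 2147: 365 days.
Jan 25, 2147 → Jan 25, 2148: 365 days.
Jan 25, 2148 → Jan 25, 2149: 366 days (Feb 29, 2148 is in that span).
Jan 25, 2149 → Jan 25, 2150: 365 days.
Jan 25, 2150 → Jan 25, 2151: 365 days.
Jan 25, 2151 → Feb 25, 2151: 31 days (January has 31).
Feb 25, 2151 → Mar 25, 2151: 28 days (February has 28).
Mar 25, 2151 → Apr 25, 2151: 31 days (March has 31).
Apr 25, 2151 → May 25, 2151: 30 days (April has 30).
May 25, 2151 → Jun 25, 2151: 31 days (May has 31).
Jun 25, 2151 → Jul 25, 2151: 30 days (June has 30).
Jul 25, 2151 → Aug 25, 2151: 31 days (July has 31).
Aug 25, 2151 → Aug 27, 2151: 2 days.
Total: 7519 days.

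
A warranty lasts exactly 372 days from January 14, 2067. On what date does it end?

Jan has 31 days: +18 → Feb 1, 2067 (354 left).
Feb has 28 days: +28 → Mar 1, 2067 (326 left).
Mar has 31 days: +31 → Apr 1, 2067 (295 left).
Apr has 30 days: +30 → May 1, 2067 (265 left).
May has 31 days: +31 → Jun 1, 2067 (234 left).
Jun has 30 days: +30 → Jul 1, 2067 (204 left).
Jul has 31 days: +31 → Aug 1, 2067 (173 left).
Aug has 31 days: +31 → Sep 1, 2067 (142 left).
Sep has 30 days: +30 → Oct 1, 2067 (112 left).
Oct has 31 days: +31 → Nov 1, 2067 (81 left).
Nov has 30 days: +30 → Dec 1, 2067 (51 left).
Dec has 31 days: +31 → Jan 1, 2068 (20 left).
+20 → Jan 21, 2068.

January 21, 2068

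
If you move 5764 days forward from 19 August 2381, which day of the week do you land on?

Aug 19, 2381 is a Wednesday.
5764 mod 7 = 3, so 5764 days after a Wednesday is Wednesday + 3 = Saturday.

Saturday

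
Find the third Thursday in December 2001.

December 1, 2001 is a Saturday.
The first Thursday is therefore December 6 (5 days later).
The third Thursday is 6 + 2×7 = December 20.

December 20, 2001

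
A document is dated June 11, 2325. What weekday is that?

Thursday

Doomsday rule: the anchor day for the 2300s is Wednesday. For year 25: 25÷12 = 2 r 1, and 1÷4 = 0, so 2+1+0 = 3.
Wednesday + 3 ≡ Saturday — that's 2325's doomsday.
In June the doomsday date is Jun 6.
Jun 11 is 5 days after Jun 6; 5 mod 7 = 5, so Saturday + 5 = Thursday.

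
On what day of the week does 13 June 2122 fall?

Doomsday rule: the anchor day for the 2100s is Sunday. For year 22: 22÷12 = 1 r 10, and 10÷4 = 2, so 1+10+2 = 13.
Sunday + 13 ≡ Saturday — that's 2122's doomsday.
In June the doomsday date is Jun 6.
Jun 13 is 7 days after Jun 6; 7 mod 7 = 0, so Saturday + 0 = Saturday.

Saturday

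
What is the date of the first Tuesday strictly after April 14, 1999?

Apr 14, 1999 is a Wednesday.
From Wednesday to the next Tuesday is 6 days.
Apr 14, 1999 + 6 = Apr 20, 1999.

April 20, 1999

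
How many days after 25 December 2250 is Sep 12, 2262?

4279

Dec 25, 2250 → Dec 25, 2251: 365 days.
Dec 25, 2251 → Dec 25, 2252: 366 days (Feb 29, 2252 is in that span).
Dec 25, 2252 → Dec 25, 2253: 365 days.
Dec 25, 2253 → Dec 25, 2254: 365 days.
Dec 25, 2254 → Dec 25, 2255: 365 days.
Dec 25, 2255 → Dec 25, 2256: 366 days (Feb 29, 2256 is in that span).
Dec 25, 2256 → Dec 25, 2257: 365 days.
Dec 25, 2257 → Dec 25, 2258: 365 days.
Dec 25, 2258 → Dec 25, 2259: 365 days.
Dec 25, 2259 → Dec 25, 2260: 366 days (Feb 29, 2260 is in that span).
Dec 25, 2260 → Dec 25, 2261: 365 days.
Dec 25, 2261 → Jan 25, 2262: 31 days (December has 31).
Jan 25, 2262 → Feb 25, 2262: 31 days (January has 31).
Feb 25, 2262 → Mar 25, 2262: 28 days (February has 28).
Mar 25, 2262 → Apr 25, 2262: 31 days (March has 31).
Apr 25, 2262 → May 25, 2262: 30 days (April has 30).
May 25, 2262 → Jun 25, 2262: 31 days (May has 31).
Jun 25, 2262 → Jul 25, 2262: 30 days (June has 30).
Jul 25, 2262 → Aug 25, 2262: 31 days (July has 31).
Aug 25, 2262 → Sep 12, 2262: 18 days.
Total: 4279 days.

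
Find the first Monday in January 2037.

January 1, 2037 is a Thursday.
The first Monday is therefore January 5 (4 days later).

January 5, 2037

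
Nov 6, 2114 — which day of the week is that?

Doomsday rule: the anchor day for the 2100s is Sunday. For year 14: 14÷12 = 1 r 2, and 2÷4 = 0, so 1+2+0 = 3.
Sunday + 3 ≡ Wednesday — that's 2114's doomsday.
In November the doomsday date is Nov 7.
Nov 6 is 1 day before Nov 7; 1 mod 7 = 1, so Wednesday − 1 = Tuesday.

Tuesday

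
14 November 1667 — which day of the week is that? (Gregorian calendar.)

Monday

Doomsday rule: the anchor day for the 1600s is Tuesday. For year 67: 67÷12 = 5 r 7, and 7÷4 = 1, so 5+7+1 = 13.
Tuesday + 13 ≡ Monday — that's 1667's doomsday.
In November the doomsday date is Nov 7.
Nov 14 is 7 days after Nov 7; 7 mod 7 = 0, so Monday + 0 = Monday.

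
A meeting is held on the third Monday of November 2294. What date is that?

November 1, 2294 is a Thursday.
The first Monday is therefore November 5 (4 days later).
The third Monday is 5 + 2×7 = November 19.

November 19, 2294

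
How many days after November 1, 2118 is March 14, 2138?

Nov 1, 2118 → Nov 1, 2119: 365 days.
Nov 1, 2119 → Nov 1, 2120: 366 days (Feb 29, 2120 is in that span).
Nov 1, 2120 → Nov 1, 2121: 365 days.
Nov 1, 2121 → Nov 1, 2122: 365 days.
Nov 1, 2122 → Nov 1, 2123: 365 days.
Nov 1, 2123 → Nov 1, 2124: 366 days (Feb 29, 2124 is in that span).
Nov 1, 2124 → Nov 1, 2125: 365 days.
Nov 1, 2125 → Nov 1, 2126: 365 days.
Nov 1, 2126 → Nov 1, 2127: 365 days.
Nov 1, 2127 → Nov 1, 2128: 366 days (Feb 29, 2128 is in that span).
Nov 1, 2128 → Nov 1, 2129: 365 days.
Nov 1, 2129 → Nov 1, 2130: 365 days.
Nov 1, 2130 → Nov 1, 2131: 365 days.
Nov 1, 2131 → Nov 1, 2132: 366 days (Feb 29, 2132 is in that span).
Nov 1, 2132 → Nov 1, 2133: 365 days.
Nov 1, 2133 → Nov 1, 2134: 365 days.
Nov 1, 2134 → Nov 1, 2135: 365 days.
Nov 1, 2135 → Nov 1, 2136: 366 days (Feb 29, 2136 is in that span).
Nov 1, 2136 → Nov 1, 2137: 365 days.
Nov 1, 2137 → Dec 1, 2137: 30 days (November has 30).
Dec 1, 2137 → Jan 1, 2138: 31 days (December has 31).
Jan 1, 2138 → Feb 1, 2138: 31 days (January has 31).
Feb 1, 2138 → Mar 1, 2138: 28 days (February has 28).
Mar 1, 2138 → Mar 14, 2138: 13 days.
Total: 7073 days.

7073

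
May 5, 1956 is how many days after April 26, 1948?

Apr 26, 1948 → Apr 26, 1949: 365 days.
Apr 26, 1949 → Apr 26, 1950: 365 days.
Apr 26, 1950 → Apr 26, 1951: 365 days.
Apr 26, 1951 → Apr 26, 1952: 366 days (Feb 29, 1952 is in that span).
Apr 26, 1952 → Apr 26, 1953: 365 days.
Apr 26, 1953 → Apr 26, 1954: 365 days.
Apr 26, 1954 → Apr 26, 1955: 365 days.
Apr 26, 1955 → May 26, 1955: 30 days (April has 30).
May 26, 1955 → Jun 26, 1955: 31 days (May has 31).
Jun 26, 1955 → Jul 26, 1955: 30 days (June has 30).
Jul 26, 1955 → Aug 26, 1955: 31 days (July has 31).
Aug 26, 1955 → Sep 26, 1955: 31 days (August has 31).
Sep 26, 1955 → Oct 26, 1955: 30 days (September has 30).
Oct 26, 1955 → Nov 26, 1955: 31 days (October has 31).
Nov 26, 1955 → Dec 26, 1955: 30 days (November has 30).
Dec 26, 1955 → Jan 26, 1956: 31 days (December has 31).
Jan 26, 1956 → Feb 26, 1956: 31 days (January has 31).
Feb 26, 1956 → Mar 26, 1956: 29 days (February has 29).
Mar 26, 1956 → Apr 26, 1956: 31 days (March has 31).
Apr 26, 1956 → May 5, 1956: 9 days.
Total: 2931 days.

2931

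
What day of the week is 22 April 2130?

Saturday

Doomsday rule: the anchor day for the 2100s is Sunday. For year 30: 30÷12 = 2 r 6, and 6÷4 = 1, so 2+6+1 = 9.
Sunday + 9 ≡ Tuesday — that's 2130's doomsday.
In April the doomsday date is Apr 4.
Apr 22 is 18 days after Apr 4; 18 mod 7 = 4, so Tuesday + 4 = Saturday.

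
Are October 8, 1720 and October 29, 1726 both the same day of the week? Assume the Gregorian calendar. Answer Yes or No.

Yes

From Oct 8, 1720 to Oct 29, 1726 is 2212 days.
2212 mod 7 = 0, so they are the same weekday.
(Oct 8, 1720 is a Tuesday; Oct 29, 1726 is a Tuesday.)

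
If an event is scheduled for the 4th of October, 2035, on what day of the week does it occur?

Thursday

January 1, 2035 is a Monday.
Jan 1, 2035 → Feb 1, 2035: 31 days (January has 31).
Feb 1, 2035 → Mar 1, 2035: 28 days (February has 28).
Mar 1, 2035 → Apr 1, 2035: 31 days (March has 31).
Apr 1, 2035 → May 1, 2035: 30 days (April has 30).
May 1, 2035 → Jun 1, 2035: 31 days (May has 31).
Jun 1, 2035 → Jul 1, 2035: 30 days (June has 30).
Jul 1, 2035 → Aug 1, 2035: 31 days (July has 31).
Aug 1, 2035 → Sep 1, 2035: 31 days (August has 31).
Sep 1, 2035 → Oct 1, 2035: 30 days (September has 30).
Oct 1, 2035 → Oct 4, 2035: 3 days.
Total: 276 days.
276 mod 7 = 3, so Monday + 3 = Thursday.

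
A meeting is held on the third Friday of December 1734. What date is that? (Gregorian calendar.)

December 17, 1734

December 1, 1734 is a Wednesday.
The first Friday is therefore December 3 (2 days later).
The third Friday is 3 + 2×7 = December 17.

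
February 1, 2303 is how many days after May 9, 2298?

1728

May 9, 2298 → May 9, 2299: 365 days.
May 9, 2299 → May 9, 2300: 365 days.
May 9, 2300 → May 9, 2301: 365 days.
May 9, 2301 → May 9, 2302: 365 days.
May 9, 2302 → Jun 9, 2302: 31 days (May has 31).
Jun 9, 2302 → Jul 9, 2302: 30 days (June has 30).
Jul 9, 2302 → Aug 9, 2302: 31 days (July has 31).
Aug 9, 2302 → Sep 9, 2302: 31 days (August has 31).
Sep 9, 2302 → Oct 9, 2302: 30 days (September has 30).
Oct 9, 2302 → Nov 9, 2302: 31 days (October has 31).
Nov 9, 2302 → Dec 9, 2302: 30 days (November has 30).
Dec 9, 2302 → Jan 9, 2303: 31 days (December has 31).
Jan 9, 2303 → Feb 1, 2303: 23 days.
Total: 1728 days.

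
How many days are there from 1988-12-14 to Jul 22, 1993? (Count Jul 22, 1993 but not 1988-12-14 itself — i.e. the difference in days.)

1681

Dec 14, 1988 → Dec 14, 1989: 365 days.
Dec 14, 1989 → Dec 14, 1990: 365 days.
Dec 14, 1990 → Dec 14, 1991: 365 days.
Dec 14, 1991 → Dec 14, 1992: 366 days (Feb 29, 1992 is in that span).
Dec 14, 1992 → Jan 14, 1993: 31 days (December has 31).
Jan 14, 1993 → Feb 14, 1993: 31 days (January has 31).
Feb 14, 1993 → Mar 14, 1993: 28 days (February has 28).
Mar 14, 1993 → Apr 14, 1993: 31 days (March has 31).
Apr 14, 1993 → May 14, 1993: 30 days (April has 30).
May 14, 1993 → Jun 14, 1993: 31 days (May has 31).
Jun 14, 1993 → Jul 14, 1993: 30 days (June has 30).
Jul 14, 1993 → Jul 22, 1993: 8 days.
Total: 1681 days.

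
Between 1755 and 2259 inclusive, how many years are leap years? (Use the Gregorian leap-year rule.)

Multiples of 4 in [1755,2259]: 126.
Of those, multiples of 100: 5 (not leap unless ÷400).
Multiples of 400: 1.
Leap years = 126 − 5 + 1 = 122.

122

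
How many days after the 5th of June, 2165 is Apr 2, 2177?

4319

Jun 5, 2165 → Jun 5, 2166: 365 days.
Jun 5, 2166 → Jun 5, 2167: 365 days.
Jun 5, 2167 → Jun 5, 2168: 366 days (Feb 29, 2168 is in that span).
Jun 5, 2168 → Jun 5, 2169: 365 days.
Jun 5, 2169 → Jun 5, 2170: 365 days.
Jun 5, 2170 → Jun 5, 2171: 365 days.
Jun 5, 2171 → Jun 5, 2172: 366 days (Feb 29, 2172 is in that span).
Jun 5, 2172 → Jun 5, 2173: 365 days.
Jun 5, 2173 → Jun 5, 2174: 365 days.
Jun 5, 2174 → Jun 5, 2175: 365 days.
Jun 5, 2175 → Jun 5, 2176: 366 days (Feb 29, 2176 is in that span).
Jun 5, 2176 → Jul 5, 2176: 30 days (June has 30).
Jul 5, 2176 → Aug 5, 2176: 31 days (July has 31).
Aug 5, 2176 → Sep 5, 2176: 31 days (August has 31).
Sep 5, 2176 → Oct 5, 2176: 30 days (September has 30).
Oct 5, 2176 → Nov 5, 2176: 31 days (October has 31).
Nov 5, 2176 → Dec 5, 2176: 30 days (November has 30).
Dec 5, 2176 → Jan 5, 2177: 31 days (December has 31).
Jan 5, 2177 → Feb 5, 2177: 31 days (January has 31).
Feb 5, 2177 → Mar 5, 2177: 28 days (February has 28).
Mar 5, 2177 → Apr 2, 2177: 28 days.
Total: 4319 days.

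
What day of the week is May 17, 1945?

January 1, 1945 is a Monday.
Jan 1, 1945 → Feb 1, 1945: 31 days (January has 31).
Feb 1, 1945 → Mar 1, 1945: 28 days (February has 28).
Mar 1, 1945 → Apr 1, 1945: 31 days (March has 31).
Apr 1, 1945 → May 1, 1945: 30 days (April has 30).
May 1, 1945 → May 17, 1945: 16 days.
Total: 136 days.
136 mod 7 = 3, so Monday + 3 = Thursday.

Thursday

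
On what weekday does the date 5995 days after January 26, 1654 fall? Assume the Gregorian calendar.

Thursday

Jan 26, 1654 is a Monday.
5995 mod 7 = 3, so 5995 days after a Monday is Monday + 3 = Thursday.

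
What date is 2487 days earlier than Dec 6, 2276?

February 14, 2270

−366 (one year; includes Feb 29, 2276) → Dec 6, 2275 (2121 left).
−365 (one year) → Dec 6, 2274 (1756 left).
−365 (one year) → Dec 6, 2273 (1391 left).
−365 (one year) → Dec 6, 2272 (1026 left).
−366 (one year; includes Feb 29, 2272) → Dec 6, 2271 (660 left).
−365 (one year) → Dec 6, 2270 (295 left).
−6 → Nov 30, 2270 (end of Nov, 30 days; 289 left).
−30 → Oct 31, 2270 (end of Oct, 31 days; 259 left).
−31 → Sep 30, 2270 (end of Sep, 30 days; 228 left).
−30 → Aug 31, 2270 (end of Aug, 31 days; 198 left).
−31 → Jul 31, 2270 (end of Jul, 31 days; 167 left).
−31 → Jun 30, 2270 (end of Jun, 30 days; 136 left).
−30 → May 31, 2270 (end of May, 31 days; 106 left).
−31 → Apr 30, 2270 (end of Apr, 30 days; 75 left).
−30 → Mar 31, 2270 (end of Mar, 31 days; 45 left).
−31 → Feb 28, 2270 (end of Feb, 28 days; 14 left).
−14 → Feb 14, 2270.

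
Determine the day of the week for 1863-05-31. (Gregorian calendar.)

January 1, 1863 is a Thursday.
Jan 1, 1863 → Feb 1, 1863: 31 days (January has 31).
Feb 1, 1863 → Mar 1, 1863: 28 days (February has 28).
Mar 1, 1863 → Apr 1, 1863: 31 days (March has 31).
Apr 1, 1863 → May 1, 1863: 30 days (April has 30).
May 1, 1863 → May 31, 1863: 30 days.
Total: 150 days.
150 mod 7 = 3, so Thursday + 3 = Sunday.

Sunday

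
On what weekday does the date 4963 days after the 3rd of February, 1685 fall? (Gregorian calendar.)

Saturday

Feb 3, 1685 is a Saturday.
4963 mod 7 = 0, so 4963 days after a Saturday is Saturday + 0 = Saturday.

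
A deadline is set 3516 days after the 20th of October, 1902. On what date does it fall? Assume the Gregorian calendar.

June 5, 1912

+365 (one year) → Oct 20, 1903 (3151 left).
+366 (one year; includes Feb 29, 1904) → Oct 20, 1904 (2785 left).
+365 (one year) → Oct 20, 1905 (2420 left).
+365 (one year) → Oct 20, 1906 (2055 left).
+365 (one year) → Oct 20, 1907 (1690 left).
+366 (one year; includes Feb 29, 1908) → Oct 20, 1908 (1324 left).
+365 (one year) → Oct 20, 1909 (959 left).
+365 (one year) → Oct 20, 1910 (594 left).
+365 (one year) → Oct 20, 1911 (229 left).
Oct has 31 days: +12 → Nov 1, 1911 (217 left).
Nov has 30 days: +30 → Dec 1, 1911 (187 left).
Dec has 31 days: +31 → Jan 1, 1912 (156 left).
Jan has 31 days: +31 → Feb 1, 1912 (125 left).
Feb has 29 days: +29 → Mar 1, 1912 (96 left).
Mar has 31 days: +31 → Apr 1, 1912 (65 left).
Apr has 30 days: +30 → May 1, 1912 (35 left).
May has 31 days: +31 → Jun 1, 1912 (4 left).
+4 → Jun 5, 1912.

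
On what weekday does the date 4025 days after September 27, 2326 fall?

Monday

Sep 27, 2326 is a Monday.
4025 mod 7 = 0, so 4025 days after a Monday is Monday + 0 = Monday.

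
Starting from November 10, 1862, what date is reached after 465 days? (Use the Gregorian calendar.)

February 18, 1864

+365 (one year) → Nov 10, 1863 (100 left).
Nov has 30 days: +21 → Dec 1, 1863 (79 left).
Dec has 31 days: +31 → Jan 1, 1864 (48 left).
Jan has 31 days: +31 → Feb 1, 1864 (17 left).
+17 → Feb 18, 1864.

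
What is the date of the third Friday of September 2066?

September 1, 2066 is a Wednesday.
The first Friday is therefore September 3 (2 days later).
The third Friday is 3 + 2×7 = September 17.

September 17, 2066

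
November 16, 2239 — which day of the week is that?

Saturday

Doomsday rule: the anchor day for the 2200s is Friday. For year 39: 39÷12 = 3 r 3, and 3÷4 = 0, so 3+3+0 = 6.
Friday + 6 ≡ Thursday — that's 2239's doomsday.
In November the doomsday date is Nov 7.
Nov 16 is 9 days after Nov 7; 9 mod 7 = 2, so Thursday + 2 = Saturday.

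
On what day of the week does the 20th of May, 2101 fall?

Friday

January 1, 2101 is a Saturday.
Jan 1, 2101 → Feb 1, 2101: 31 days (January has 31).
Feb 1, 2101 → Mar 1, 2101: 28 days (February has 28).
Mar 1, 2101 → Apr 1, 2101: 31 days (March has 31).
Apr 1, 2101 → May 1, 2101: 30 days (April has 30).
May 1, 2101 → May 20, 2101: 19 days.
Total: 139 days.
139 mod 7 = 6, so Saturday + 6 = Friday.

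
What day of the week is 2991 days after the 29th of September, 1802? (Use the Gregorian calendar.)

First find the weekday of Sep 29, 1802. Doomsday rule: the anchor day for the 1800s is Friday. For year 02: 2÷12 = 0 r 2, and 2÷4 = 0, so 0+2+0 = 2.
Friday + 2 ≡ Sunday — that's 1802's doomsday.
In September the doomsday date is Sep 5.
Sep 29 is 24 days after Sep 5; 24 mod 7 = 3, so Sunday + 3 = Wednesday.
2991 mod 7 = 2, so 2991 days after a Wednesday is Wednesday + 2 = Friday.

Friday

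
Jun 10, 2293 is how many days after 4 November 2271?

Nov 4, 2271 → Nov 4, 2272: 366 days (Feb 29, 2272 is in that span).
Nov 4, 2272 → Nov 4, 2273: 365 days.
Nov 4, 2273 → Nov 4, 2274: 365 days.
Nov 4, 2274 → Nov 4, 2275: 365 days.
Nov 4, 2275 → Nov 4, 2276: 366 days (Feb 29, 2276 is in that span).
Nov 4, 2276 → Nov 4, 2277: 365 days.
Nov 4, 2277 → Nov 4, 2278: 365 days.
Nov 4, 2278 → Nov 4, 2279: 365 days.
Nov 4, 2279 → Nov 4, 2280: 366 days (Feb 29, 2280 is in that span).
Nov 4, 2280 → Nov 4, 2281: 365 days.
Nov 4, 2281 → Nov 4, 2282: 365 days.
Nov 4, 2282 → Nov 4, 2283: 365 days.
Nov 4, 2283 → Nov 4, 2284: 366 days (Feb 29, 2284 is in that span).
Nov 4, 2284 → Nov 4, 2285: 365 days.
Nov 4, 2285 → Nov 4, 2286: 365 days.
Nov 4, 2286 → Nov 4, 2287: 365 days.
Nov 4, 2287 → Nov 4, 2288: 366 days (Feb 29, 2288 is in that span).
Nov 4, 2288 → Nov 4, 2289: 365 days.
Nov 4, 2289 → Nov 4, 2290: 365 days.
Nov 4, 2290 → Nov 4, 2291: 365 days.
Nov 4, 2291 → Nov 4, 2292: 366 days (Feb 29, 2292 is in that span).
Nov 4, 2292 → Dec 4, 2292: 30 days (November has 30).
Dec 4, 2292 → Jan 4, 2293: 31 days (December has 31).
Jan 4, 2293 → Feb 4, 2293: 31 days (January has 31).
Feb 4, 2293 → Mar 4, 2293: 28 days (February has 28).
Mar 4, 2293 → Apr 4, 2293: 31 days (March has 31).
Apr 4, 2293 → May 4, 2293: 30 days (April has 30).
May 4, 2293 → Jun 4, 2293: 31 days (May has 31).
Jun 4, 2293 → Jun 10, 2293: 6 days.
Total: 7889 days.

7889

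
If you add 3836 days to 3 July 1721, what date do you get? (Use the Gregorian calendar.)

January 3, 1732

+365 (one year) → Jul 3, 1722 (3471 left).
+365 (one year) → Jul 3, 1723 (3106 left).
+366 (one year; includes Feb 29, 1724) → Jul 3, 1724 (2740 left).
+365 (one year) → Jul 3, 1725 (2375 left).
+365 (one year) → Jul 3, 1726 (2010 left).
+365 (one year) → Jul 3, 1727 (1645 left).
+366 (one year; includes Feb 29, 1728) → Jul 3, 1728 (1279 left).
+365 (one year) → Jul 3, 1729 (914 left).
+365 (one year) → Jul 3, 1730 (549 left).
+365 (one year) → Jul 3, 1731 (184 left).
Jul has 31 days: +29 → Aug 1, 1731 (155 left).
Aug has 31 days: +31 → Sep 1, 1731 (124 left).
Sep has 30 days: +30 → Oct 1, 1731 (94 left).
Oct has 31 days: +31 → Nov 1, 1731 (63 left).
Nov has 30 days: +30 → Dec 1, 1731 (33 left).
Dec has 31 days: +31 → Jan 1, 1732 (2 left).
+2 → Jan 3, 1732.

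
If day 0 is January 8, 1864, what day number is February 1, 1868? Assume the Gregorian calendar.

1485

Jan 8, 1864 → Jan 8, 1865: 366 days (Feb 29, 1864 is in that span).
Jan 8, 1865 → Jan 8, 1866: 365 days.
Jan 8, 1866 → Jan 8, 1867: 365 days.
Jan 8, 1867 → Feb 8, 1867: 31 days (January has 31).
Feb 8, 1867 → Mar 8, 1867: 28 days (February has 28).
Mar 8, 1867 → Apr 8, 1867: 31 days (March has 31).
Apr 8, 1867 → May 8, 1867: 30 days (April has 30).
May 8, 1867 → Jun 8, 1867: 31 days (May has 31).
Jun 8, 1867 → Jul 8, 1867: 30 days (June has 30).
Jul 8, 1867 → Aug 8, 1867: 31 days (July has 31).
Aug 8, 1867 → Sep 8, 1867: 31 days (August has 31).
Sep 8, 1867 → Oct 8, 1867: 30 days (September has 30).
Oct 8, 1867 → Nov 8, 1867: 31 days (October has 31).
Nov 8, 1867 → Dec 8, 1867: 30 days (November has 30).
Dec 8, 1867 → Jan 8, 1868: 31 days (December has 31).
Jan 8, 1868 → Feb 1, 1868: 24 days.
Total: 1485 days.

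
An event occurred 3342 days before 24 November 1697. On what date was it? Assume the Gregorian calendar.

September 30, 1688

−365 (one year) → Nov 24, 1696 (2977 left).
−366 (one year; includes Feb 29, 1696) → Nov 24, 1695 (2611 left).
−365 (one year) → Nov 24, 1694 (2246 left).
−365 (one year) → Nov 24, 1693 (1881 left).
−365 (one year) → Nov 24, 1692 (1516 left).
−366 (one year; includes Feb 29, 1692) → Nov 24, 1691 (1150 left).
−365 (one year) → Nov 24, 1690 (785 left).
−365 (one year) → Nov 24, 1689 (420 left).
−365 (one year) → Nov 24, 1688 (55 left).
−24 → Oct 31, 1688 (end of Oct, 31 days; 31 left).
−31 → Sep 30, 1688 (end of Sep, 30 days; 0 left).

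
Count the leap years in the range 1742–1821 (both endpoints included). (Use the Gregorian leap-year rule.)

19

Multiples of 4 in [1742,1821]: 20.
Of those, multiples of 100: 1 (not leap unless ÷400).
Multiples of 400: 0.
Leap years = 20 − 1 + 0 = 19.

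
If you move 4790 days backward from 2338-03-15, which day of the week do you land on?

Sunday

First find the weekday of Mar 15, 2338. Doomsday rule: the anchor day for the 2300s is Wednesday. For year 38: 38÷12 = 3 r 2, and 2÷4 = 0, so 3+2+0 = 5.
Wednesday + 5 ≡ Monday — that's 2338's doomsday.
In March the doomsday date is Mar 14.
Mar 15 is 1 day after Mar 14; 1 mod 7 = 1, so Monday + 1 = Tuesday.
4790 mod 7 = 2, so 4790 days before a Tuesday is Tuesday − 2 = Sunday.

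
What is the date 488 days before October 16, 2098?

June 15, 2097

−365 (one year) → Oct 16, 2097 (123 left).
−16 → Sep 30, 2097 (end of Sep, 30 days; 107 left).
−30 → Aug 31, 2097 (end of Aug, 31 days; 77 left).
−31 → Jul 31, 2097 (end of Jul, 31 days; 46 left).
−31 → Jun 30, 2097 (end of Jun, 30 days; 15 left).
−15 → Jun 15, 2097.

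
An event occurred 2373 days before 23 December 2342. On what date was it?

June 24, 2336

−365 (one year) → Dec 23, 2341 (2008 left).
−365 (one year) → Dec 23, 2340 (1643 left).
−366 (one year; includes Feb 29, 2340) → Dec 23, 2339 (1277 left).
−365 (one year) → Dec 23, 2338 (912 left).
−365 (one year) → Dec 23, 2337 (547 left).
−365 (one year) → Dec 23, 2336 (182 left).
−23 → Nov 30, 2336 (end of Nov, 30 days; 159 left).
−30 → Oct 31, 2336 (end of Oct, 31 days; 129 left).
−31 → Sep 30, 2336 (end of Sep, 30 days; 98 left).
−30 → Aug 31, 2336 (end of Aug, 31 days; 68 left).
−31 → Jul 31, 2336 (end of Jul, 31 days; 37 left).
−31 → Jun 30, 2336 (end of Jun, 30 days; 6 left).
−6 → Jun 24, 2336.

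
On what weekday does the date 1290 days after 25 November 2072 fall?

Sunday

Nov 25, 2072 is a Friday.
1290 mod 7 = 2, so 1290 days after a Friday is Friday + 2 = Sunday.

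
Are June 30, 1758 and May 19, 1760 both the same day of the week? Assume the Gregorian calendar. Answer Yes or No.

From Jun 30, 1758 to May 19, 1760 is 689 days.
689 mod 7 = 3, so they are different weekdays.
(Jun 30, 1758 is a Friday; May 19, 1760 is a Monday.)

No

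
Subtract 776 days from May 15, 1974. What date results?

March 30, 1972

−365 (one year) → May 15, 1973 (411 left).
−365 (one year) → May 15, 1972 (46 left).
−15 → Apr 30, 1972 (end of Apr, 30 days; 31 left).
−30 → Mar 31, 1972 (end of Mar, 31 days; 1 left).
−1 → Mar 30, 1972.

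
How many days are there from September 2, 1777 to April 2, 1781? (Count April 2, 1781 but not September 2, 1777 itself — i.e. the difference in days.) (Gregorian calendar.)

Sep 2, 1777 → Sep 2, 1778: 365 days.
Sep 2, 1778 → Sep 2, 1779: 365 days.
Sep 2, 1779 → Sep 2, 1780: 366 days (Feb 29, 1780 is in that span).
Sep 2, 1780 → Oct 2, 1780: 30 days (September has 30).
Oct 2, 1780 → Nov 2, 1780: 31 days (October has 31).
Nov 2, 1780 → Dec 2, 1780: 30 days (November has 30).
Dec 2, 1780 → Jan 2, 1781: 31 days (December has 31).
Jan 2, 1781 → Feb 2, 1781: 31 days (January has 31).
Feb 2, 1781 → Mar 2, 1781: 28 days (February has 28).
Mar 2, 1781 → Apr 2, 1781: 31 days.
Total: 1308 days.

1308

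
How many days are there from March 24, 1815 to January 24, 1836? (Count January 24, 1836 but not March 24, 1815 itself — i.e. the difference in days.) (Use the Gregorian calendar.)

Mar 24, 1815 → Mar 24, 1816: 366 days (Feb 29, 1816 is in that span).
Mar 24, 1816 → Mar 24, 1817: 365 days.
Mar 24, 1817 → Mar 24, 1818: 365 days.
Mar 24, 1818 → Mar 24, 1819: 365 days.
Mar 24, 1819 → Mar 24, 1820: 366 days (Feb 29, 1820 is in that span).
Mar 24, 1820 → Mar 24, 1821: 365 days.
Mar 24, 1821 → Mar 24, 1822: 365 days.
Mar 24, 1822 → Mar 24, 1823: 365 days.
Mar 24, 1823 → Mar 24, 1824: 366 days (Feb 29, 1824 is in that span).
Mar 24, 1824 → Mar 24, 1825: 365 days.
Mar 24, 1825 → Mar 24, 1826: 365 days.
Mar 24, 1826 → Mar 24, 1827: 365 days.
Mar 24, 1827 → Mar 24, 1828: 366 days (Feb 29, 1828 is in that span).
Mar 24, 1828 → Mar 24, 1829: 365 days.
Mar 24, 1829 → Mar 24, 1830: 365 days.
Mar 24, 1830 → Mar 24, 1831: 365 days.
Mar 24, 1831 → Mar 24, 1832: 366 days (Feb 29, 1832 is in that span).
Mar 24, 1832 → Mar 24, 1833: 365 days.
Mar 24, 1833 → Mar 24, 1834: 365 days.
Mar 24, 1834 → Mar 24, 1835: 365 days.
Mar 24, 1835 → Apr 24, 1835: 31 days (March has 31).
Apr 24, 1835 → May 24, 1835: 30 days (April has 30).
May 24, 1835 → Jun 24, 1835: 31 days (May has 31).
Jun 24, 1835 → Jul 24, 1835: 30 days (June has 30).
Jul 24, 1835 → Aug 24, 1835: 31 days (July has 31).
Aug 24, 1835 → Sep 24, 1835: 31 days (August has 31).
Sep 24, 1835 → Oct 24, 1835: 30 days (September has 30).
Oct 24, 1835 → Nov 24, 1835: 31 days (October has 31).
Nov 24, 1835 → Dec 24, 1835: 30 days (November has 30).
Dec 24, 1835 → Jan 24, 1836: 31 days.
Total: 7611 days.

7611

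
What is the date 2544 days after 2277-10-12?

September 29, 2284

+365 (one year) → Oct 12, 2278 (2179 left).
+365 (one year) → Oct 12, 2279 (1814 left).
+366 (one year; includes Feb 29, 2280) → Oct 12, 2280 (1448 left).
+365 (one year) → Oct 12, 2281 (1083 left).
+365 (one year) → Oct 12, 2282 (718 left).
+365 (one year) → Oct 12, 2283 (353 left).
Oct has 31 days: +20 → Nov 1, 2283 (333 left).
Nov has 30 days: +30 → Dec 1, 2283 (303 left).
Dec has 31 days: +31 → Jan 1, 2284 (272 left).
Jan has 31 days: +31 → Feb 1, 2284 (241 left).
Feb has 29 days: +29 → Mar 1, 2284 (212 left).
Mar has 31 days: +31 → Apr 1, 2284 (181 left).
Apr has 30 days: +30 → May 1, 2284 (151 left).
May has 31 days: +31 → Jun 1, 2284 (120 left).
Jun has 30 days: +30 → Jul 1, 2284 (90 left).
Jul has 31 days: +31 → Aug 1, 2284 (59 left).
Aug has 31 days: +31 → Sep 1, 2284 (28 left).
+28 → Sep 29, 2284.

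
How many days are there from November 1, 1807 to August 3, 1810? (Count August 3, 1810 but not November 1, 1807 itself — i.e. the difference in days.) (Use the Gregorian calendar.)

Nov 1, 1807 → Nov 1, 1808: 366 days (Feb 29, 1808 is in that span).
Nov 1, 1808 → Nov 1, 1809: 365 days.
Nov 1, 1809 → Dec 1, 1809: 30 days (November has 30).
Dec 1, 1809 → Jan 1, 1810: 31 days (December has 31).
Jan 1, 1810 → Feb 1, 1810: 31 days (January has 31).
Feb 1, 1810 → Mar 1, 1810: 28 days (February has 28).
Mar 1, 1810 → Apr 1, 1810: 31 days (March has 31).
Apr 1, 1810 → May 1, 1810: 30 days (April has 30).
May 1, 1810 → Jun 1, 1810: 31 days (May has 31).
Jun 1, 1810 → Jul 1, 1810: 30 days (June has 30).
Jul 1, 1810 → Aug 1, 1810: 31 days (July has 31).
Aug 1, 1810 → Aug 3, 1810: 2 days.
Total: 1006 days.

1006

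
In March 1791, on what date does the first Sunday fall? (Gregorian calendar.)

March 6, 1791

March 1, 1791 is a Tuesday.
The first Sunday is therefore March 6 (5 days later).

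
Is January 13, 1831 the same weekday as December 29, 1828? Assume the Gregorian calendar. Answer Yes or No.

No

From Dec 29, 1828 to Jan 13, 1831 is 745 days.
745 mod 7 = 3, so they are different weekdays.
(Dec 29, 1828 is a Monday; Jan 13, 1831 is a Thursday.)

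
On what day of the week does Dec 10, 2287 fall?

Saturday

Doomsday rule: the anchor day for the 2200s is Friday. For year 87: 87÷12 = 7 r 3, and 3÷4 = 0, so 7+3+0 = 10.
Friday + 10 ≡ Monday — that's 2287's doomsday.
In December the doomsday date is Dec 12.
Dec 10 is 2 days before Dec 12; 2 mod 7 = 2, so Monday − 2 = Saturday.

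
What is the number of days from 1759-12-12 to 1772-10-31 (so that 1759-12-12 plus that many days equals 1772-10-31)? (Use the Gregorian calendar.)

Dec 12, 1759 → Dec 12, 1760: 366 days (Feb 29, 1760 is in that span).
Dec 12, 1760 → Dec 12, 1761: 365 days.
Dec 12, 1761 → Dec 12, 1762: 365 days.
Dec 12, 1762 → Dec 12, 1763: 365 days.
Dec 12, 1763 → Dec 12, 1764: 366 days (Feb 29, 1764 is in that span).
Dec 12, 1764 → Dec 12, 1765: 365 days.
Dec 12, 1765 → Dec 12, 1766: 365 days.
Dec 12, 1766 → Dec 12, 1767: 365 days.
Dec 12, 1767 → Dec 12, 1768: 366 days (Feb 29, 1768 is in that span).
Dec 12, 1768 → Dec 12, 1769: 365 days.
Dec 12, 1769 → Dec 12, 1770: 365 days.
Dec 12, 1770 → Dec 12, 1771: 365 days.
Dec 12, 1771 → Jan 12, 1772: 31 days (December has 31).
Jan 12, 1772 → Feb 12, 1772: 31 days (January has 31).
Feb 12, 1772 → Mar 12, 1772: 29 days (February has 29).
Mar 12, 1772 → Apr 12, 1772: 31 days (March has 31).
Apr 12, 1772 → May 12, 1772: 30 days (April has 30).
May 12, 1772 → Jun 12, 1772: 31 days (May has 31).
Jun 12, 1772 → Jul 12, 1772: 30 days (June has 30).
Jul 12, 1772 → Aug 12, 1772: 31 days (July has 31).
Aug 12, 1772 → Sep 12, 1772: 31 days (August has 31).
Sep 12, 1772 → Oct 12, 1772: 30 days (September has 30).
Oct 12, 1772 → Oct 31, 1772: 19 days.
Total: 4707 days.

4707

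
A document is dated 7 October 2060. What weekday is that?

Thursday

Doomsday rule: the anchor day for the 2000s is Tuesday. For year 60: 60÷12 = 5 r 0, and 0÷4 = 0, so 5+0+0 = 5.
Tuesday + 5 ≡ Sunday — that's 2060's doomsday.
In October the doomsday date is Oct 10.
Oct 7 is 3 days before Oct 10; 3 mod 7 = 3, so Sunday − 3 = Thursday.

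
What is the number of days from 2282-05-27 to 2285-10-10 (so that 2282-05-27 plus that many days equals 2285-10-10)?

May 27, 2282 → May 27, 2283: 365 days.
May 27, 2283 → May 27, 2284: 366 days (Feb 29, 2284 is in that span).
May 27, 2284 → May 27, 2285: 365 days.
May 27, 2285 → Jun 27, 2285: 31 days (May has 31).
Jun 27, 2285 → Jul 27, 2285: 30 days (June has 30).
Jul 27, 2285 → Aug 27, 2285: 31 days (July has 31).
Aug 27, 2285 → Sep 27, 2285: 31 days (August has 31).
Sep 27, 2285 → Oct 10, 2285: 13 days.
Total: 1232 days.

1232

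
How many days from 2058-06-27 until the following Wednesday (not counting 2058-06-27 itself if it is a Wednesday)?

6

Jun 27, 2058 is a Thursday.
From Thursday to the next Wednesday is 6 days.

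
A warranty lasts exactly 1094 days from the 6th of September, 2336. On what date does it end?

+365 (one year) → Sep 6, 2337 (729 left).
+365 (one year) → Sep 6, 2338 (364 left).
Sep has 30 days: +25 → Oct 1, 2338 (339 left).
Oct has 31 days: +31 → Nov 1, 2338 (308 left).
Nov has 30 days: +30 → Dec 1, 2338 (278 left).
Dec has 31 days: +31 → Jan 1, 2339 (247 left).
Jan has 31 days: +31 → Feb 1, 2339 (216 left).
Feb has 28 days: +28 → Mar 1, 2339 (188 left).
Mar has 31 days: +31 → Apr 1, 2339 (157 left).
Apr has 30 days: +30 → May 1, 2339 (127 left).
May has 31 days: +31 → Jun 1, 2339 (96 left).
Jun has 30 days: +30 → Jul 1, 2339 (66 left).
Jul has 31 days: +31 → Aug 1, 2339 (35 left).
Aug has 31 days: +31 → Sep 1, 2339 (4 left).
+4 → Sep 5, 2339.

September 5, 2339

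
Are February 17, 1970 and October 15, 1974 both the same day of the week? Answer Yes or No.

Yes

From Feb 17, 1970 to Oct 15, 1974 is 1701 days.
1701 mod 7 = 0, so they are the same weekday.
(Feb 17, 1970 is a Tuesday; Oct 15, 1974 is a Tuesday.)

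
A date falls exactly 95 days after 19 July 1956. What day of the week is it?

First find the weekday of Jul 19, 1956. Doomsday rule: the anchor day for the 1900s is Wednesday. For year 56: 56÷12 = 4 r 8, and 8÷4 = 2, so 4+8+2 = 14.
Wednesday + 14 ≡ Wednesday — that's 1956's doomsday.
In July the doomsday date is Jul 11.
Jul 19 is 8 days after Jul 11; 8 mod 7 = 1, so Wednesday + 1 = Thursday.
95 mod 7 = 4, so 95 days after a Thursday is Thursday + 4 = Monday.

Monday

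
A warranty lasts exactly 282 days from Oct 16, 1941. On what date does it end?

July 25, 1942

Oct has 31 days: +16 → Nov 1, 1941 (266 left).
Nov has 30 days: +30 → Dec 1, 1941 (236 left).
Dec has 31 days: +31 → Jan 1, 1942 (205 left).
Jan has 31 days: +31 → Feb 1, 1942 (174 left).
Feb has 28 days: +28 → Mar 1, 1942 (146 left).
Mar has 31 days: +31 → Apr 1, 1942 (115 left).
Apr has 30 days: +30 → May 1, 1942 (85 left).
May has 31 days: +31 → Jun 1, 1942 (54 left).
Jun has 30 days: +30 → Jul 1, 1942 (24 left).
+24 → Jul 25, 1942.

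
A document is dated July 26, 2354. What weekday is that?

Doomsday rule: the anchor day for the 2300s is Wednesday. For year 54: 54÷12 = 4 r 6, and 6÷4 = 1, so 4+6+1 = 11.
Wednesday + 11 ≡ Sunday — that's 2354's doomsday.
In July the doomsday date is Jul 11.
Jul 26 is 15 days after Jul 11; 15 mod 7 = 1, so Sunday + 1 = Monday.

Monday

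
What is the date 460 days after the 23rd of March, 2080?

+365 (one year) → Mar 23, 2081 (95 left).
Mar has 31 days: +9 → Apr 1, 2081 (86 left).
Apr has 30 days: +30 → May 1, 2081 (56 left).
May has 31 days: +31 → Jun 1, 2081 (25 left).
+25 → Jun 26, 2081.

June 26, 2081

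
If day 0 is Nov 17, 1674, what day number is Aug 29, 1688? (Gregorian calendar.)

5034

Nov 17, 1674 → Nov 17, 1675: 365 days.
Nov 17, 1675 → Nov 17, 1676: 366 days (Feb 29, 1676 is in that span).
Nov 17, 1676 → Nov 17, 1677: 365 days.
Nov 17, 1677 → Nov 17, 1678: 365 days.
Nov 17, 1678 → Nov 17, 1679: 365 days.
Nov 17, 1679 → Nov 17, 1680: 366 days (Feb 29, 1680 is in that span).
Nov 17, 1680 → Nov 17, 1681: 365 days.
Nov 17, 1681 → Nov 17, 1682: 365 days.
Nov 17, 1682 → Nov 17, 1683: 365 days.
Nov 17, 1683 → Nov 17, 1684: 366 days (Feb 29, 1684 is in that span).
Nov 17, 1684 → Nov 17, 1685: 365 days.
Nov 17, 1685 → Nov 17, 1686: 365 days.
Nov 17, 1686 → Nov 17, 1687: 365 days.
Nov 17, 1687 → Dec 17, 1687: 30 days (November has 30).
Dec 17, 1687 → Jan 17, 1688: 31 days (December has 31).
Jan 17, 1688 → Feb 17, 1688: 31 days (January has 31).
Feb 17, 1688 → Mar 17, 1688: 29 days (February has 29).
Mar 17, 1688 → Apr 17, 1688: 31 days (March has 31).
Apr 17, 1688 → May 17, 1688: 30 days (April has 30).
May 17, 1688 → Jun 17, 1688: 31 days (May has 31).
Jun 17, 1688 → Jul 17, 1688: 30 days (June has 30).
Jul 17, 1688 → Aug 17, 1688: 31 days (July has 31).
Aug 17, 1688 → Aug 29, 1688: 12 days.
Total: 5034 days.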